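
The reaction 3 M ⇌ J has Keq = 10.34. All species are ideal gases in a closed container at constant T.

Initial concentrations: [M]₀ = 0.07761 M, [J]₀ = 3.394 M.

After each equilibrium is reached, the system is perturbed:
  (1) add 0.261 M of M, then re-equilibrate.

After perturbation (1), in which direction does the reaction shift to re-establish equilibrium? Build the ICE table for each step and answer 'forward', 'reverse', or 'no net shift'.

Q₀ = 7260 vs Keq = 10.34 ⇒ Q>K, reverse
Step 1:
                   M          J
  Initial    0.07761      3.394
  Change      0.5984    -0.1995
  Equil        0.676      3.195
  solve Keq expr → x = -0.1995; check Q = 10.34
Then add 0.261 M of M.
Step 2:
                   M          J
  Initial      0.937      3.195
  Change     -0.2551    0.08502
  Equil        0.682       3.28
  solve Keq expr → x = 0.08502; check Q = 10.34

Direction: forward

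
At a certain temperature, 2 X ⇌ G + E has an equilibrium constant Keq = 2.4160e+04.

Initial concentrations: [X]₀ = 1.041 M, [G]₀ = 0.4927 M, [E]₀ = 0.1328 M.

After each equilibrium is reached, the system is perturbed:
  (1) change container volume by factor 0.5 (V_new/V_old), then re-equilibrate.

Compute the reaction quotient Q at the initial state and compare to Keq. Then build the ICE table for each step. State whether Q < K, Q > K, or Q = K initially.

Q₀ = 0.06038; Q < K (proceeds forward)

Q₀ = 0.06038 vs Keq = 2.4160e+04 ⇒ Q<K, forward
Step 1:
                    X           G           E
  init          1.041      0.4927      0.1328
  Δ            -1.036      0.5179      0.5179
  eq         0.005217       1.011      0.6507
  solve Keq expr → x = 0.5179; check Q = 2.4160e+04
Then change container volume by factor 0.5 (V_new/V_old).
Step 2:
                    X           G           E
  init        0.01043       2.021       1.301
  Δ                 0           0           0
  eq          0.01043       2.021       1.301
  solve Keq expr → x = 0; check Q = 2.4160e+04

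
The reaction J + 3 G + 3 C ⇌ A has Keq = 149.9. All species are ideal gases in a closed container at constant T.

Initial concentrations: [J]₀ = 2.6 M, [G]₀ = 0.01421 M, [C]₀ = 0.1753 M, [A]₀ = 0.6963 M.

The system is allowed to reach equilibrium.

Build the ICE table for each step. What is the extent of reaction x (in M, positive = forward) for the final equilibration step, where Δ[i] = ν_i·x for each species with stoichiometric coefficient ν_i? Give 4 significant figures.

Q₀ = 1.7326e+07 vs Keq = 149.9 ⇒ Q>K, reverse
Step 1:
                   J          G          C          A
  init           2.6    0.01421     0.1753     0.6963
  Δ          0.08459     0.2538     0.2538   -0.08459
  eq           2.685      0.268     0.4291     0.6117
  solve Keq expr → x = -0.08459; check Q = 149.9

x = -0.08459 M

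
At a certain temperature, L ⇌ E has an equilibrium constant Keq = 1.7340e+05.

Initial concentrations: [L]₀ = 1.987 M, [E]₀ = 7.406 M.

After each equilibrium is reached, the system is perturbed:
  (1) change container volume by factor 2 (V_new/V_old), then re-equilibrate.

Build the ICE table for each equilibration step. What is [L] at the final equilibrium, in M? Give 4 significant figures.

[L]_eq = 2.7085e-05 M

Q₀ = 3.727 vs Keq = 1.7340e+05 ⇒ Q<K, forward
Step 1:
                  L         E
  Initial     1.987     7.406
  Change     -1.987     1.987
  Equil   5.4169e-05     9.393
  solve Keq expr → x = 1.987; check Q = 1.7340e+05
Then change container volume by factor 2 (V_new/V_old).
Step 2:
                  L         E
  Initial 2.7085e-05     4.696
  Change          0         0
  Equil   2.7085e-05     4.696
  solve Keq expr → x = 0; check Q = 1.7340e+05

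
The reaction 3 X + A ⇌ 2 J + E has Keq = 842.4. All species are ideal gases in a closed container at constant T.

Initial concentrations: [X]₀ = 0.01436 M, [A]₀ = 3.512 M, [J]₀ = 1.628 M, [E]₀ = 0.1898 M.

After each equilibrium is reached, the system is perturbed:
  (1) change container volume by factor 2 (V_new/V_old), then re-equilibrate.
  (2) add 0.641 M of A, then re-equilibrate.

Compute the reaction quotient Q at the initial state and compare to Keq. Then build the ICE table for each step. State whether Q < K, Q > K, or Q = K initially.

Q₀ = 4.8371e+04; Q > K (proceeds reverse)

Q₀ = 4.8371e+04 vs Keq = 842.4 ⇒ Q>K, reverse
Step 1:
                   X          A          J          E
  init       0.01436      3.512      1.628     0.1898
  Δ           0.0391    0.01303   -0.02606   -0.01303
  eq         0.05346      3.525      1.602     0.1768
  solve Keq expr → x = -0.01303; check Q = 842.4
Then change container volume by factor 2 (V_new/V_old).
Step 2:
                   X          A          J          E
  init       0.02673      1.763      0.801    0.08838
  Δ         0.006534   0.002178  -0.004356  -0.002178
  eq         0.03326      1.765     0.7966    0.08621
  solve Keq expr → x = -0.002178; check Q = 842.4
Then add 0.641 M of A.
Step 3:
                   X          A          J          E
  init       0.03326      2.406     0.7966    0.08621
  Δ        -0.003089   -0.00103   0.002059    0.00103
  eq         0.03017      2.405     0.7987    0.08724
  solve Keq expr → x = 0.00103; check Q = 842.4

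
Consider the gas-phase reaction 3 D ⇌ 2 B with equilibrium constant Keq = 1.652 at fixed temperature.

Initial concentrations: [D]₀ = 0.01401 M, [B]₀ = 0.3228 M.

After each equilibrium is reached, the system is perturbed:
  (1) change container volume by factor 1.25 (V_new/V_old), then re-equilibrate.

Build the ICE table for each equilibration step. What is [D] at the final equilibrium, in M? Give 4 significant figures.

Q₀ = 3.7892e+04 vs Keq = 1.652 ⇒ Q>K, reverse
Step 1:
                    D           B
  Initial     0.01401      0.3228
  Change       0.2389     -0.1593
  Equil        0.2529      0.1635
  solve Keq expr → x = -0.07965; check Q = 1.652
Then change container volume by factor 1.25 (V_new/V_old).
Step 2:
                    D           B
  Initial      0.2024      0.1308
  Change     0.008947   -0.005965
  Equil        0.2113      0.1248
  solve Keq expr → x = -0.002982; check Q = 1.652

[D]_eq = 0.2113 M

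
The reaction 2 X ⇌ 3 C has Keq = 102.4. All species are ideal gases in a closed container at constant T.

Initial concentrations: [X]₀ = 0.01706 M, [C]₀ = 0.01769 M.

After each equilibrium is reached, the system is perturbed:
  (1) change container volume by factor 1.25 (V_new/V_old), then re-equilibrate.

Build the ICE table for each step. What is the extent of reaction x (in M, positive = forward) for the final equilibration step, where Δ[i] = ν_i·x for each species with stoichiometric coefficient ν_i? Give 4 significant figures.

x = 3.4517e-05 M

Q₀ = 0.01902 vs Keq = 102.4 ⇒ Q<K, forward
Step 1:
                    X           C
  I           0.01706     0.01769
  C          -0.01621     0.02431
  E        8.5072e-04       0.042
  solve Keq expr → x = 0.008105; check Q = 102.4
Then change container volume by factor 1.25 (V_new/V_old).
Step 2:
                    X           C
  I        6.8057e-04      0.0336
  C       -6.9034e-05  1.0355e-04
  E        6.1154e-04     0.03371
  solve Keq expr → x = 3.4517e-05; check Q = 102.4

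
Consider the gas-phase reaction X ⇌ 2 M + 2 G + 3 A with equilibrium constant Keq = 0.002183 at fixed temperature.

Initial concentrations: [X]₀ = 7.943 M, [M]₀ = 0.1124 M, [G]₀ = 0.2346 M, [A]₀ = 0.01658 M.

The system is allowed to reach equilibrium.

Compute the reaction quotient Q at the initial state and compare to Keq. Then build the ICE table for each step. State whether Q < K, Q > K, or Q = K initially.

Q₀ = 3.9899e-10; Q < K (proceeds forward)

Q₀ = 3.9899e-10 vs Keq = 0.002183 ⇒ Q<K, forward
Step 1:
                    X           M           G           A
  I             7.943      0.1124      0.2346     0.01658
  C           -0.1871      0.3742      0.3742      0.5613
  E             7.756      0.4866      0.6088      0.5779
  solve Keq expr → x = 0.1871; check Q = 0.002183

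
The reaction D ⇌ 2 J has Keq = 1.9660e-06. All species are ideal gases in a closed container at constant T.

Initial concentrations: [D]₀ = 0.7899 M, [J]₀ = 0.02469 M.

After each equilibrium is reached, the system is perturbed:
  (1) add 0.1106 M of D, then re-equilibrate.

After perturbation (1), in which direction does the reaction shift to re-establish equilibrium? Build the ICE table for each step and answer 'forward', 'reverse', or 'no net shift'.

Q₀ = 7.7174e-04 vs Keq = 1.9660e-06 ⇒ Q>K, reverse
Step 1:
                   D          J
  Initial     0.7899    0.02469
  Change     0.01172   -0.02343
  Equil       0.8016   0.001255
  solve Keq expr → x = -0.01172; check Q = 1.9660e-06
Then add 0.1106 M of D.
Step 2:
                   D          J
  Initial     0.9122   0.001255
  Change  -4.1888e-05 8.3775e-05
  Equil       0.9122   0.001339
  solve Keq expr → x = 4.1888e-05; check Q = 1.9660e-06

Direction: forward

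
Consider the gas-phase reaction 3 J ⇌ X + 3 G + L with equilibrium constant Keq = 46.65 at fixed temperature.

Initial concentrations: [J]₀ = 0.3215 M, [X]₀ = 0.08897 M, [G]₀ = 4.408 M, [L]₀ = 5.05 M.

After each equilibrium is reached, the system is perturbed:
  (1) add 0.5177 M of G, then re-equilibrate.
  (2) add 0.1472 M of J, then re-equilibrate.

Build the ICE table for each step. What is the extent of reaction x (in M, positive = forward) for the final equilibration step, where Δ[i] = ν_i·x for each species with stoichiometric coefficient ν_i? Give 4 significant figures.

Q₀ = 1158 vs Keq = 46.65 ⇒ Q>K, reverse
Step 1:
                    J           X           G           L
  I            0.3215     0.08897       4.408        5.05
  C            0.2099    -0.06997     -0.2099    -0.06997
  E            0.5314       0.019       4.198        4.98
  solve Keq expr → x = -0.06997; check Q = 46.65
Then add 0.5177 M of G.
Step 2:
                    J           X           G           L
  I            0.5314       0.019       4.716        4.98
  C           0.01329   -0.004429    -0.01329   -0.004429
  E            0.5447     0.01457       4.703       4.976
  solve Keq expr → x = -0.004429; check Q = 46.65
Then add 0.1472 M of J.
Step 3:
                    J           X           G           L
  I            0.6919     0.01457       4.703       4.976
  C           -0.0322     0.01073      0.0322     0.01073
  E            0.6597     0.02531       4.735       4.986
  solve Keq expr → x = 0.01073; check Q = 46.65

x = 0.01073 M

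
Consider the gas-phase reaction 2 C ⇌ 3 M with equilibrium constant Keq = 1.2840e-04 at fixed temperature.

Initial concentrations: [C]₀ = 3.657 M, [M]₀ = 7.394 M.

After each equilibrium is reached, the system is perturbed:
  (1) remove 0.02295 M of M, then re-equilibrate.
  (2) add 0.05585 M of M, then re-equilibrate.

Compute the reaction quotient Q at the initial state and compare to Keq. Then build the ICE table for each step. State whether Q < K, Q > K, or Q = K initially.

Q₀ = 30.23; Q > K (proceeds reverse)

Q₀ = 30.23 vs Keq = 1.2840e-04 ⇒ Q>K, reverse
Step 1:
                    C           M
  init          3.657       7.394
  Δ              4.79      -7.185
  eq            8.447      0.2092
  solve Keq expr → x = -2.395; check Q = 1.2840e-04
Then remove 0.02295 M of M.
Step 2:
                    C           M
  init          8.447      0.1863
  Δ          -0.01513      0.0227
  eq            8.432       0.209
  solve Keq expr → x = 0.007567; check Q = 1.2840e-04
Then add 0.05585 M of M.
Step 3:
                    C           M
  init          8.432      0.2648
  Δ           0.03683    -0.05524
  eq            8.469      0.2096
  solve Keq expr → x = -0.01841; check Q = 1.2840e-04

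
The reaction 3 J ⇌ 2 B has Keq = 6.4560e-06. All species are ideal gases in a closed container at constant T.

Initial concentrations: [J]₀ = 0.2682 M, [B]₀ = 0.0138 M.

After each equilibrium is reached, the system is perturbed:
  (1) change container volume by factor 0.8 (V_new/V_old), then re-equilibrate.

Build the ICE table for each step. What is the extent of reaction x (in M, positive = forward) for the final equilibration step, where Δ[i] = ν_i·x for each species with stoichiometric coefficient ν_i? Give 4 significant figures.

Q₀ = 0.009871 vs Keq = 6.4560e-06 ⇒ Q>K, reverse
Step 1:
                    J           B
  Initial      0.2682      0.0138
  Change      0.02011    -0.01341
  Equil        0.2883  3.9334e-04
  solve Keq expr → x = -0.006703; check Q = 6.4560e-06
Then change container volume by factor 0.8 (V_new/V_old).
Step 2:
                    J           B
  Initial      0.3604  4.9168e-04
  Change  -8.6754e-05  5.7836e-05
  Equil        0.3603  5.4951e-04
  solve Keq expr → x = 2.8918e-05; check Q = 6.4560e-06

x = 2.8918e-05 M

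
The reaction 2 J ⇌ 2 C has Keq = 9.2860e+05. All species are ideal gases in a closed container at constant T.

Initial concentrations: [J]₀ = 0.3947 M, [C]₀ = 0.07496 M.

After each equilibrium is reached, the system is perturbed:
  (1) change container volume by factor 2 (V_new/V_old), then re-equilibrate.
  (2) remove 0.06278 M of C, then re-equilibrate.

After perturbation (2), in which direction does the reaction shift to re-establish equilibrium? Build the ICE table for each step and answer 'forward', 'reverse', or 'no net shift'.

Direction: forward

Q₀ = 0.03607 vs Keq = 9.2860e+05 ⇒ Q<K, forward
Step 1:
                   J          C
  I           0.3947    0.07496
  C          -0.3942     0.3942
  E       4.8688e-04     0.4692
  solve Keq expr → x = 0.1971; check Q = 9.2860e+05
Then change container volume by factor 2 (V_new/V_old).
Step 2:
                   J          C
  I       2.4344e-04     0.2346
  C                0          0
  E       2.4344e-04     0.2346
  solve Keq expr → x = 0; check Q = 9.2860e+05
Then remove 0.06278 M of C.
Step 3:
                   J          C
  I       2.4344e-04     0.1718
  C       -6.5081e-05 6.5081e-05
  E       1.7836e-04     0.1719
  solve Keq expr → x = 3.2541e-05; check Q = 9.2860e+05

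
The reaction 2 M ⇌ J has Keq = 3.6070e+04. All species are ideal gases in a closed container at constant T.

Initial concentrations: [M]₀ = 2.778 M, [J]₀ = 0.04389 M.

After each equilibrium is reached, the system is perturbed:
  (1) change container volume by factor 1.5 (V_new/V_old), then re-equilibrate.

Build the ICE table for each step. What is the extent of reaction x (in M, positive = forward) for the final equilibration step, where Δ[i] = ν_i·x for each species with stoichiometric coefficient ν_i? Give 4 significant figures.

Q₀ = 0.005687 vs Keq = 3.6070e+04 ⇒ Q<K, forward
Step 1:
                  M         J
  Initial     2.778   0.04389
  Change     -2.772     1.386
  Equil    0.006296      1.43
  solve Keq expr → x = 1.386; check Q = 3.6070e+04
Then change container volume by factor 1.5 (V_new/V_old).
Step 2:
                  M         J
  Initial  0.004197    0.9532
  Change  9.4204e-04 -4.7102e-04
  Equil    0.005139    0.9527
  solve Keq expr → x = -4.7102e-04; check Q = 3.6070e+04

x = -4.7102e-04 M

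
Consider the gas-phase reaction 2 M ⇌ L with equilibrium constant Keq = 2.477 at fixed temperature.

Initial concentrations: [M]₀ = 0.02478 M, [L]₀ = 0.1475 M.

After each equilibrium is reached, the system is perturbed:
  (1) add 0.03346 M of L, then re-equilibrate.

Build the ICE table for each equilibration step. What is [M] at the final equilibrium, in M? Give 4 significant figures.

Q₀ = 240.2 vs Keq = 2.477 ⇒ Q>K, reverse
Step 1:
                  M         L
  init      0.02478    0.1475
  Δ          0.1477  -0.07384
  eq         0.1725   0.07366
  solve Keq expr → x = -0.07384; check Q = 2.477
Then add 0.03346 M of L.
Step 2:
                  M         L
  init       0.1725    0.1071
  Δ         0.02368  -0.01184
  eq         0.1961   0.09528
  solve Keq expr → x = -0.01184; check Q = 2.477

[M]_eq = 0.1961 M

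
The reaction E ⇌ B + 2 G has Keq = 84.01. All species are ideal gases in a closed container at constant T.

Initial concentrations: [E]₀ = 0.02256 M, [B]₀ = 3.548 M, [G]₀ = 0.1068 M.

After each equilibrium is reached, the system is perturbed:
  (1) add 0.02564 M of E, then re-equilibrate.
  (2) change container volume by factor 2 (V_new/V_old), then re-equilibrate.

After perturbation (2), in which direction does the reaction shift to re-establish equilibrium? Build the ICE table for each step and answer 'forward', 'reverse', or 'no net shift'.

Direction: forward

Q₀ = 1.794 vs Keq = 84.01 ⇒ Q<K, forward
Step 1:
                    E           B           G
  I           0.02256       3.548      0.1068
  C           -0.0216      0.0216     0.04321
  E        9.5613e-04        3.57        0.15
  solve Keq expr → x = 0.0216; check Q = 84.01
Then add 0.02564 M of E.
Step 2:
                    E           B           G
  I            0.0266        3.57        0.15
  C          -0.02489     0.02489     0.04978
  E          0.001708       3.594      0.1998
  solve Keq expr → x = 0.02489; check Q = 84.01
Then change container volume by factor 2 (V_new/V_old).
Step 3:
                    E           B           G
  I        8.5389e-04       1.797     0.09989
  C       -6.3488e-04  6.3488e-04     0.00127
  E        2.1901e-04       1.798      0.1012
  solve Keq expr → x = 6.3488e-04; check Q = 84.01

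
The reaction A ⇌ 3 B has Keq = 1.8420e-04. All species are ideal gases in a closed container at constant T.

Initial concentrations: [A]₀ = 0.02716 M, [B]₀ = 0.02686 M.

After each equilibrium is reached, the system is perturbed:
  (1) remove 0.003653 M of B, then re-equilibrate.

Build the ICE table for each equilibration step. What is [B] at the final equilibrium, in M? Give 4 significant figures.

Q₀ = 7.1349e-04 vs Keq = 1.8420e-04 ⇒ Q>K, reverse
Step 1:
                    A           B
  I           0.02716     0.02686
  C          0.003047    -0.00914
  E           0.03021     0.01772
  solve Keq expr → x = -0.003047; check Q = 1.8420e-04
Then remove 0.003653 M of B.
Step 2:
                    A           B
  I           0.03021     0.01407
  C         -0.001142    0.003427
  E           0.02906     0.01749
  solve Keq expr → x = 0.001142; check Q = 1.8420e-04

[B]_eq = 0.01749 M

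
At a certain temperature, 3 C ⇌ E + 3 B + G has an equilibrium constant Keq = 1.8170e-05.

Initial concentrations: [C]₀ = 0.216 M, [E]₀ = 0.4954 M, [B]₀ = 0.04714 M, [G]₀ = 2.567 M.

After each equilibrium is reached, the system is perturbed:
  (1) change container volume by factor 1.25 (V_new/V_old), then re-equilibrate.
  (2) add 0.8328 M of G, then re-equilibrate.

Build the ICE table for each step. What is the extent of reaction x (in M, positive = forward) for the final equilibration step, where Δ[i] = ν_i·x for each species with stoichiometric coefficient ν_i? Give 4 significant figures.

x = -2.0367e-04 M

Q₀ = 0.01322 vs Keq = 1.8170e-05 ⇒ Q>K, reverse
Step 1:
                  C         E         B         G
  init        0.216    0.4954   0.04714     2.567
  Δ         0.04084  -0.01361  -0.04084  -0.01361
  eq         0.2568    0.4818  0.006302     2.553
  solve Keq expr → x = -0.01361; check Q = 1.8170e-05
Then change container volume by factor 1.25 (V_new/V_old).
Step 2:
                  C         E         B         G
  init       0.2055    0.3854  0.005041     2.043
  Δ       -7.8471e-04 2.6157e-04 7.8471e-04 2.6157e-04
  eq         0.2047    0.3857  0.005826     2.043
  solve Keq expr → x = 2.6157e-04; check Q = 1.8170e-05
Then add 0.8328 M of G.
Step 3:
                  C         E         B         G
  init       0.2047    0.3857  0.005826     2.876
  Δ       6.1100e-04 -2.0367e-04 -6.1100e-04 -2.0367e-04
  eq         0.2053    0.3855  0.005215     2.876
  solve Keq expr → x = -2.0367e-04; check Q = 1.8170e-05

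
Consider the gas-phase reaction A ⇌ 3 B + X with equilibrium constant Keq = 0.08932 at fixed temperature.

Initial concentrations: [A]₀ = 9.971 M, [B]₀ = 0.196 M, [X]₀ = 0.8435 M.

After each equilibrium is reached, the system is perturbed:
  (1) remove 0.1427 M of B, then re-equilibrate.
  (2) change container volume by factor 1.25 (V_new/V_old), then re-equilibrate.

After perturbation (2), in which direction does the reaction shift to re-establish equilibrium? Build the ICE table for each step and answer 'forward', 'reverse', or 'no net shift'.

Direction: forward

Q₀ = 6.3696e-04 vs Keq = 0.08932 ⇒ Q<K, forward
Step 1:
                    A           B           X
  I             9.971       0.196      0.8435
  C            -0.244      0.7319       0.244
  E             9.727      0.9279       1.087
  solve Keq expr → x = 0.244; check Q = 0.08932
Then remove 0.1427 M of B.
Step 2:
                    A           B           X
  I             9.727      0.7852       1.087
  C          -0.04313      0.1294     0.04313
  E             9.684      0.9146       1.131
  solve Keq expr → x = 0.04313; check Q = 0.08932
Then change container volume by factor 1.25 (V_new/V_old).
Step 3:
                    A           B           X
  I             7.747      0.7317      0.9045
  C          -0.05439      0.1632     0.05439
  E             7.693      0.8949      0.9589
  solve Keq expr → x = 0.05439; check Q = 0.08932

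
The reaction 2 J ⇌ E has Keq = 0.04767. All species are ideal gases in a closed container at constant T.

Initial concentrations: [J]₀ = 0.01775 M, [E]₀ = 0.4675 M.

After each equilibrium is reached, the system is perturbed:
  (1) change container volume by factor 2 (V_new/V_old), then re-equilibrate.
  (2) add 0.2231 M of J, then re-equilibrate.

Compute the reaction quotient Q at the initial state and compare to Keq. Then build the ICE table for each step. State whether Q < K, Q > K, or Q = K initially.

Q₀ = 1484; Q > K (proceeds reverse)

Q₀ = 1484 vs Keq = 0.04767 ⇒ Q>K, reverse
Step 1:
                   J          E
  init       0.01775     0.4675
  Δ           0.8613    -0.4307
  eq          0.8791    0.03684
  solve Keq expr → x = -0.4307; check Q = 0.04767
Then change container volume by factor 2 (V_new/V_old).
Step 2:
                   J          E
  init        0.4395    0.01842
  Δ          0.01697  -0.008485
  eq          0.4565   0.009934
  solve Keq expr → x = -0.008485; check Q = 0.04767
Then add 0.2231 M of J.
Step 3:
                   J          E
  init        0.6796   0.009934
  Δ         -0.02143    0.01072
  eq          0.6582    0.02065
  solve Keq expr → x = 0.01072; check Q = 0.04767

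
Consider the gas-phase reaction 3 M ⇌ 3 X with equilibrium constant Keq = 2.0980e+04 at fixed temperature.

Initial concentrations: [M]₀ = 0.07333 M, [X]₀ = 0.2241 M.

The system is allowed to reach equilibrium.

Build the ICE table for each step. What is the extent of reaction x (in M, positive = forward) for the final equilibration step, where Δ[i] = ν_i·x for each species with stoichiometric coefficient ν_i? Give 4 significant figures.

x = 0.02097 M

Q₀ = 28.54 vs Keq = 2.0980e+04 ⇒ Q<K, forward
Step 1:
                    M           X
  I           0.07333      0.2241
  C          -0.06292     0.06292
  E           0.01041       0.287
  solve Keq expr → x = 0.02097; check Q = 2.0980e+04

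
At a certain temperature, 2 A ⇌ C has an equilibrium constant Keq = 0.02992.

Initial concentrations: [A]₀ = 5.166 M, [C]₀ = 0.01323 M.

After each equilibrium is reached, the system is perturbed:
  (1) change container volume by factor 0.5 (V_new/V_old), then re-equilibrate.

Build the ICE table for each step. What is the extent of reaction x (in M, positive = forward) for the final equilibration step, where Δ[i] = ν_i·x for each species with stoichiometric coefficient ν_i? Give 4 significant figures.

x = 0.5357 M

Q₀ = 4.9574e-04 vs Keq = 0.02992 ⇒ Q<K, forward
Step 1:
                   A          C
  Initial      5.166    0.01323
  Change      -1.008      0.504
  Equil        4.158     0.5173
  solve Keq expr → x = 0.504; check Q = 0.02992
Then change container volume by factor 0.5 (V_new/V_old).
Step 2:
                   A          C
  Initial      8.316      1.035
  Change      -1.071     0.5357
  Equil        7.244       1.57
  solve Keq expr → x = 0.5357; check Q = 0.02992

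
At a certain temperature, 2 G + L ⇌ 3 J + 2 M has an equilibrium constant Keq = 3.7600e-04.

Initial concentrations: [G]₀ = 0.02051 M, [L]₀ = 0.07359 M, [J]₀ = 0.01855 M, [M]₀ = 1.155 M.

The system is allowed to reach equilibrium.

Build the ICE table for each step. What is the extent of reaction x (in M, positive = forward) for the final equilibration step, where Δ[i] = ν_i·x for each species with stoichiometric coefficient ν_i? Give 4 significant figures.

x = -0.005253 M

Q₀ = 0.2751 vs Keq = 3.7600e-04 ⇒ Q>K, reverse
Step 1:
                  G         L         J         M
  I         0.02051   0.07359   0.01855     1.155
  C         0.01051  0.005253  -0.01576  -0.01051
  E         0.03102   0.07884  0.002792     1.144
  solve Keq expr → x = -0.005253; check Q = 3.7600e-04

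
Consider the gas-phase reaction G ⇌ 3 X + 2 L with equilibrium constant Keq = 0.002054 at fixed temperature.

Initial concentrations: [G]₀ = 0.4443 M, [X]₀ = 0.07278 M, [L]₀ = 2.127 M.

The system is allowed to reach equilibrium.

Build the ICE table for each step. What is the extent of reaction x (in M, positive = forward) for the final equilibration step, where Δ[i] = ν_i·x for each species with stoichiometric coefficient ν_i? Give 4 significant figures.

x = -0.004587 M

Q₀ = 0.003925 vs Keq = 0.002054 ⇒ Q>K, reverse
Step 1:
                   G          X          L
  init        0.4443    0.07278      2.127
  Δ         0.004587   -0.01376  -0.009175
  eq          0.4489    0.05902      2.118
  solve Keq expr → x = -0.004587; check Q = 0.002054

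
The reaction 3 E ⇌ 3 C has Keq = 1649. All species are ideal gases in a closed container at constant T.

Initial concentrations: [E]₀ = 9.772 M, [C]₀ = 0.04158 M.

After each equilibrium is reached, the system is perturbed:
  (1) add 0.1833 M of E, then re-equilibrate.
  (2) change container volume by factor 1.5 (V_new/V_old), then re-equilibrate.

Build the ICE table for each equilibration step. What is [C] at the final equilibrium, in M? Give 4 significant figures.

[C]_eq = 6.144 M

Q₀ = 7.7038e-08 vs Keq = 1649 ⇒ Q<K, forward
Step 1:
                   E          C
  Initial      9.772    0.04158
  Change      -9.006      9.006
  Equil       0.7658      9.048
  solve Keq expr → x = 3.002; check Q = 1649
Then add 0.1833 M of E.
Step 2:
                   E          C
  Initial     0.9491      9.048
  Change      -0.169      0.169
  Equil       0.7801      9.217
  solve Keq expr → x = 0.05633; check Q = 1649
Then change container volume by factor 1.5 (V_new/V_old).
Step 3:
                   E          C
  Initial     0.5201      6.144
  Change           0          0
  Equil       0.5201      6.144
  solve Keq expr → x = 0; check Q = 1649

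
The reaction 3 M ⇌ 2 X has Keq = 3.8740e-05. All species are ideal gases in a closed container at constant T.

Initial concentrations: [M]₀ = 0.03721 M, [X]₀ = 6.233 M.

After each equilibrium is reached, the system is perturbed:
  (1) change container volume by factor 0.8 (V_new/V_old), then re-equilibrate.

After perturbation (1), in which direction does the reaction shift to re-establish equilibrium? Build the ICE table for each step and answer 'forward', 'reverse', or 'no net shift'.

Direction: forward

Q₀ = 7.5408e+05 vs Keq = 3.8740e-05 ⇒ Q>K, reverse
Step 1:
                    M           X
  init        0.03721       6.233
  Δ             9.092      -6.061
  eq            9.129      0.1717
  solve Keq expr → x = -3.031; check Q = 3.8740e-05
Then change container volume by factor 0.8 (V_new/V_old).
Step 2:
                    M           X
  init          11.41      0.2146
  Δ          -0.03628     0.02419
  eq            11.38      0.2388
  solve Keq expr → x = 0.01209; check Q = 3.8740e-05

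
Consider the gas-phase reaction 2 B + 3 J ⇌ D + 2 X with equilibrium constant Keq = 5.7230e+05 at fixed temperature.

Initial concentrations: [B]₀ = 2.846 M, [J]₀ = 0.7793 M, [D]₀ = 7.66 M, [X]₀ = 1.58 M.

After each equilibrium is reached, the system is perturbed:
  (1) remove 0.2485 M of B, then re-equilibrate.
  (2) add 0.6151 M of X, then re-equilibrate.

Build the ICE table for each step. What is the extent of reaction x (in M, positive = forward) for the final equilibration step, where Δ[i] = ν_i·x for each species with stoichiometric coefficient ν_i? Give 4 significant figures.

Q₀ = 4.988 vs Keq = 5.7230e+05 ⇒ Q<K, forward
Step 1:
                   B          J          D          X
  init         2.846     0.7793       7.66       1.58
  Δ          -0.5047    -0.7571     0.2524     0.5047
  eq           2.341    0.02221      7.912      2.085
  solve Keq expr → x = 0.2524; check Q = 5.7230e+05
Then remove 0.2485 M of B.
Step 2:
                   B          J          D          X
  init         2.093    0.02221      7.912      2.085
  Δ         0.001138   0.001707 -5.6914e-04  -0.001138
  eq           2.094    0.02392      7.912      2.084
  solve Keq expr → x = -5.6914e-04; check Q = 5.7230e+05
Then add 0.6151 M of X.
Step 3:
                   B          J          D          X
  init         2.094    0.02392      7.912      2.699
  Δ         0.002969   0.004453  -0.001484  -0.002969
  eq           2.097    0.02837       7.91      2.696
  solve Keq expr → x = -0.001484; check Q = 5.7230e+05

x = -0.001484 M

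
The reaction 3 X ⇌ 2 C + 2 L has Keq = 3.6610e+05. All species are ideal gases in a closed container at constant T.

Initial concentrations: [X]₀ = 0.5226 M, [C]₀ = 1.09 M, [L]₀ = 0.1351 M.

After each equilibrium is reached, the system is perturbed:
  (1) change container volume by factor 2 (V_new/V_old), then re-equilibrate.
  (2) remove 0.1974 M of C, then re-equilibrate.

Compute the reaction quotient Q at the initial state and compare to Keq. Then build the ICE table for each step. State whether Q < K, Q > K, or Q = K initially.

Q₀ = 0.1519; Q < K (proceeds forward)

Q₀ = 0.1519 vs Keq = 3.6610e+05 ⇒ Q<K, forward
Step 1:
                    X           C           L
  Initial      0.5226        1.09      0.1351
  Change      -0.5118      0.3412      0.3412
  Equil       0.01083       1.431      0.4763
  solve Keq expr → x = 0.1706; check Q = 3.6610e+05
Then change container volume by factor 2 (V_new/V_old).
Step 2:
                    X           C           L
  Initial    0.005413      0.7156      0.2381
  Change    -0.001105  7.3666e-04  7.3666e-04
  Equil      0.004308      0.7163      0.2389
  solve Keq expr → x = 3.6833e-04; check Q = 3.6610e+05
Then remove 0.1974 M of C.
Step 3:
                    X           C           L
  Initial    0.004308      0.5189      0.2389
  Change  -8.2542e-04  5.5028e-04  5.5028e-04
  Equil      0.003483      0.5195      0.2394
  solve Keq expr → x = 2.7514e-04; check Q = 3.6610e+05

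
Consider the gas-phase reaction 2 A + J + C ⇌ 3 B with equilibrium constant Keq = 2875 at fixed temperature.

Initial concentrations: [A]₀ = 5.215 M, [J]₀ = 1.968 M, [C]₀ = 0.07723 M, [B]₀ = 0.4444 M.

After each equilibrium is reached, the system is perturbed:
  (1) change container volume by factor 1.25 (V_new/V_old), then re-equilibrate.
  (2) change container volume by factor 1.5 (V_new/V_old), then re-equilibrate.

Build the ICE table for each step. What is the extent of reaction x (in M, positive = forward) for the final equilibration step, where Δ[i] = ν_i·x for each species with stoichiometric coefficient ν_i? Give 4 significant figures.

x = -7.3991e-07 M

Q₀ = 0.02123 vs Keq = 2875 ⇒ Q<K, forward
Step 1:
                  A         J         C         B
  Initial     5.215     1.968   0.07723    0.4444
  Change    -0.1545  -0.07723  -0.07723    0.2317
  Equil       5.061     1.891 2.2199e-06    0.6761
  solve Keq expr → x = 0.07723; check Q = 2875
Then change container volume by factor 1.25 (V_new/V_old).
Step 2:
                  A         J         C         B
  Initial     4.048     1.513 1.7759e-06    0.5409
  Change  8.8792e-07 4.4396e-07 4.4396e-07 -1.3319e-06
  Equil       4.048     1.513 2.2199e-06    0.5409
  solve Keq expr → x = -4.4396e-07; check Q = 2875
Then change container volume by factor 1.5 (V_new/V_old).
Step 3:
                  A         J         C         B
  Initial     2.699     1.008 1.4799e-06    0.3606
  Change  1.4798e-06 7.3991e-07 7.3991e-07 -2.2197e-06
  Equil       2.699     1.008 2.2198e-06    0.3606
  solve Keq expr → x = -7.3991e-07; check Q = 2875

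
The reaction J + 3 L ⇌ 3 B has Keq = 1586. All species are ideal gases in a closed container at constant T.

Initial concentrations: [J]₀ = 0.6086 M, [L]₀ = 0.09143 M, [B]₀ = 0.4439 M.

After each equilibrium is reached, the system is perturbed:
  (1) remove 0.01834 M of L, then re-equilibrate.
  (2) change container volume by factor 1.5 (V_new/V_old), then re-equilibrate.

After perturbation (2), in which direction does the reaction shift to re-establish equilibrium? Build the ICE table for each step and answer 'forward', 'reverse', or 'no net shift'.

Q₀ = 188 vs Keq = 1586 ⇒ Q<K, forward
Step 1:
                   J          L          B
  I           0.6086    0.09143     0.4439
  C         -0.01396   -0.04189    0.04189
  E           0.5946    0.04954     0.4858
  solve Keq expr → x = 0.01396; check Q = 1586
Then remove 0.01834 M of L.
Step 2:
                   J          L          B
  I           0.5946     0.0312     0.4858
  C         0.005503    0.01651   -0.01651
  E           0.6001    0.04771     0.4693
  solve Keq expr → x = -0.005503; check Q = 1586
Then change container volume by factor 1.5 (V_new/V_old).
Step 3:
                   J          L          B
  I           0.4001     0.0318     0.3129
  C         0.001362   0.004086  -0.004086
  E           0.4015    0.03589     0.3088
  solve Keq expr → x = -0.001362; check Q = 1586

Direction: reverse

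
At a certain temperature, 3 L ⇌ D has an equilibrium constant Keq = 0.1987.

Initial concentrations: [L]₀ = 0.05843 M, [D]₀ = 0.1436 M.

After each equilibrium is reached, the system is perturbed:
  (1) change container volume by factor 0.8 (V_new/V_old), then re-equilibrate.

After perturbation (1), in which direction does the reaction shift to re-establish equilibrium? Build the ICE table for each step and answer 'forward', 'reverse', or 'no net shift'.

Q₀ = 719.9 vs Keq = 0.1987 ⇒ Q>K, reverse
Step 1:
                   L          D
  I          0.05843     0.1436
  C           0.3804    -0.1268
  E           0.4388    0.01679
  solve Keq expr → x = -0.1268; check Q = 0.1987
Then change container volume by factor 0.8 (V_new/V_old).
Step 2:
                   L          D
  I           0.5486    0.02099
  C         -0.02337   0.007791
  E           0.5252    0.02878
  solve Keq expr → x = 0.007791; check Q = 0.1987

Direction: forward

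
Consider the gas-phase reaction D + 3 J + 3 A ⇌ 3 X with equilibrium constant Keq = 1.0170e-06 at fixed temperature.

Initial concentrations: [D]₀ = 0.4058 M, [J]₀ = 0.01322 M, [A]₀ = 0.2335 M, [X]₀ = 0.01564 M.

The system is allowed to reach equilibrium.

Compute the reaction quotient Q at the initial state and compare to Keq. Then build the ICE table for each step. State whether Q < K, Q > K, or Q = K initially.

Q₀ = 320.5 vs Keq = 1.0170e-06 ⇒ Q>K, reverse
Step 1:
                   D          J          A          X
  Initial     0.4058    0.01322     0.2335    0.01564
  Change    0.005195    0.01559    0.01559   -0.01559
  Equil        0.411    0.02881     0.2491 5.3648e-05
  solve Keq expr → x = -0.005195; check Q = 1.0170e-06

Q₀ = 320.5; Q > K (proceeds reverse)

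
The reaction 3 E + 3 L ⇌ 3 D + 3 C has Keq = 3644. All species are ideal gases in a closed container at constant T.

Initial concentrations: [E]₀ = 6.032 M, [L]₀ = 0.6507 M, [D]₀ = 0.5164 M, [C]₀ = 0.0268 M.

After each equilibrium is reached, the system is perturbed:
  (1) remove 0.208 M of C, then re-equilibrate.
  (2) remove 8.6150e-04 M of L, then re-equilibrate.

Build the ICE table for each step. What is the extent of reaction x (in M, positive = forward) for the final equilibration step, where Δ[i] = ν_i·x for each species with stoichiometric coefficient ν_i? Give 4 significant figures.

Q₀ = 4.3837e-08 vs Keq = 3644 ⇒ Q<K, forward
Step 1:
                    E           L           D           C
  init          6.032      0.6507      0.5164      0.0268
  Δ           -0.6414     -0.6414      0.6414      0.6414
  eq            5.391    0.009326       1.158      0.6682
  solve Keq expr → x = 0.2138; check Q = 3644
Then remove 0.208 M of C.
Step 2:
                    E           L           D           C
  init          5.391    0.009326       1.158      0.4602
  Δ         -0.002844   -0.002844    0.002844    0.002844
  eq            5.388    0.006482       1.161       0.463
  solve Keq expr → x = 9.4802e-04; check Q = 3644
Then remove 8.6150e-04 M of L.
Step 3:
                    E           L           D           C
  init          5.388     0.00562       1.161       0.463
  Δ        8.4397e-04  8.4397e-04 -8.4397e-04 -8.4397e-04
  eq            5.389    0.006464        1.16      0.4622
  solve Keq expr → x = -2.8132e-04; check Q = 3644

x = -2.8132e-04 M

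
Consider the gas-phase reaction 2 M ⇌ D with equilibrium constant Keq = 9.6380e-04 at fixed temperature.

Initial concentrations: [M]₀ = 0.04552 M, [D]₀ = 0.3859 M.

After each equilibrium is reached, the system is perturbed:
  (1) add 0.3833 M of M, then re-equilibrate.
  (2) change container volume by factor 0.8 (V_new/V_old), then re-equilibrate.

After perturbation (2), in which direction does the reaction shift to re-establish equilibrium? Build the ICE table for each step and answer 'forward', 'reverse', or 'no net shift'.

Q₀ = 186.2 vs Keq = 9.6380e-04 ⇒ Q>K, reverse
Step 1:
                  M         D
  Initial   0.04552    0.3859
  Change     0.7705   -0.3853
  Equil       0.816 6.4181e-04
  solve Keq expr → x = -0.3853; check Q = 9.6380e-04
Then add 0.3833 M of M.
Step 2:
                  M         D
  Initial     1.199 6.4181e-04
  Change  -0.001482 7.4110e-04
  Equil       1.198  0.001383
  solve Keq expr → x = 7.4110e-04; check Q = 9.6380e-04
Then change container volume by factor 0.8 (V_new/V_old).
Step 3:
                  M         D
  Initial     1.497  0.001729
  Change  -8.5936e-04 4.2968e-04
  Equil       1.496  0.002158
  solve Keq expr → x = 4.2968e-04; check Q = 9.6380e-04

Direction: forward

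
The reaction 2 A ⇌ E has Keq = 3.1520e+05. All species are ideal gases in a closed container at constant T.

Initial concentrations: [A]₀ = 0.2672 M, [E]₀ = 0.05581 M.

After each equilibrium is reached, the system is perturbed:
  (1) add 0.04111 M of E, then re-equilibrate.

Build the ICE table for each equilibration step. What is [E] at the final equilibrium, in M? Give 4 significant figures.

[E]_eq = 0.2301 M

Q₀ = 0.7817 vs Keq = 3.1520e+05 ⇒ Q<K, forward
Step 1:
                    A           E
  init         0.2672     0.05581
  Δ           -0.2664      0.1332
  eq       7.7440e-04       0.189
  solve Keq expr → x = 0.1332; check Q = 3.1520e+05
Then add 0.04111 M of E.
Step 2:
                    A           E
  init     7.7440e-04      0.2301
  Δ        7.9997e-05 -3.9998e-05
  eq       8.5439e-04      0.2301
  solve Keq expr → x = -3.9998e-05; check Q = 3.1520e+05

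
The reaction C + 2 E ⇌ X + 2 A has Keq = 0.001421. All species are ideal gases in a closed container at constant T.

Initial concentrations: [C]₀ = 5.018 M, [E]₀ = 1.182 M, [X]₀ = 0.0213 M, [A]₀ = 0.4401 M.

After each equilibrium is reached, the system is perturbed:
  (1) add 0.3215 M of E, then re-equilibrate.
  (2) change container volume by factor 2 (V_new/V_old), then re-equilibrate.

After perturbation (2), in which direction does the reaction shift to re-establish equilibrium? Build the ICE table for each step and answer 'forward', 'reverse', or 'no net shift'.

Q₀ = 5.8846e-04 vs Keq = 0.001421 ⇒ Q<K, forward
Step 1:
                  C         E         X         A
  init        5.018     1.182    0.0213    0.4401
  Δ        -0.01925   -0.0385   0.01925    0.0385
  eq          4.999     1.144   0.04055    0.4786
  solve Keq expr → x = 0.01925; check Q = 0.001421
Then add 0.3215 M of E.
Step 2:
                  C         E         X         A
  init        4.999     1.465   0.04055    0.4786
  Δ        -0.01551  -0.03103   0.01551   0.03103
  eq          4.983     1.434   0.05606    0.5096
  solve Keq expr → x = 0.01551; check Q = 0.001421
Then change container volume by factor 2 (V_new/V_old).
Step 3:
                  C         E         X         A
  init        2.492     0.717   0.02803    0.2548
  Δ               0         0         0         0
  eq          2.492     0.717   0.02803    0.2548
  solve Keq expr → x = 0; check Q = 0.001421

Direction: no net shift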